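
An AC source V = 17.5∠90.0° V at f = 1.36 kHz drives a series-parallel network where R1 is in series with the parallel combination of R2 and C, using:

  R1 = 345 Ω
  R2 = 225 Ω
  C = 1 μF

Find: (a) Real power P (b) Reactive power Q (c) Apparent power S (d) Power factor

Step 1 — Angular frequency: ω = 2π·f = 2π·1360 = 8545 rad/s.
Step 2 — Component impedances:
  R1: Z = R = 345 Ω
  R2: Z = R = 225 Ω
  C: Z = 1/(jωC) = -j/(ω·C) = 0 - j117 Ω
Step 3 — Parallel branch: R2 || C = 1/(1/R2 + 1/C) = 47.91 - j92.11 Ω.
Step 4 — Series with R1: Z_total = R1 + (R2 || C) = 392.9 - j92.11 Ω = 403.6∠-13.2° Ω.
Step 5 — Source phasor: V = 17.5∠90.0° V = 0 + j17.5 V.
Step 6 — Current: I = V / Z = -0.009897 + j0.04222 A = 0.04336∠103.2° A.
Step 7 — Complex power: S = V·I* = 0.7388 - j0.1732 VA.
Step 8 — Real power: P = Re(S) = 0.7388 W.
Step 9 — Reactive power: Q = Im(S) = -0.1732 VAR.
Step 10 — Apparent power: |S| = 0.7589 VA.
Step 11 — Power factor: PF = P/|S| = 0.9736 (leading).

(a) P = 0.7388 W  (b) Q = -0.1732 VAR  (c) S = 0.7589 VA  (d) PF = 0.9736 (leading)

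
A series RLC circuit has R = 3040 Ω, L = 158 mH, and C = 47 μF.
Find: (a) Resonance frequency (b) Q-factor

Step 1 — Resonance condition Im(Z)=0 gives ω₀ = 1/√(LC).
Step 2 — ω₀ = 1/√(0.158·4.7e-05) = 367 rad/s.
Step 3 — f₀ = ω₀/(2π) = 58.4 Hz.
Step 4 — Series Q: Q = ω₀L/R = 367·0.158/3040 = 0.01907.

(a) f₀ = 58.4 Hz  (b) Q = 0.01907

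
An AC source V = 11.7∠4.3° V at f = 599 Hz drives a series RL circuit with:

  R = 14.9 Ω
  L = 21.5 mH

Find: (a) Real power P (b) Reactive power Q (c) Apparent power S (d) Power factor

Step 1 — Angular frequency: ω = 2π·f = 2π·599 = 3764 rad/s.
Step 2 — Component impedances:
  R: Z = R = 14.9 Ω
  L: Z = jωL = j·3764·0.0215 = 0 + j80.92 Ω
Step 3 — Series combination: Z_total = R + L = 14.9 + j80.92 Ω = 82.28∠79.6° Ω.
Step 4 — Source phasor: V = 11.7∠4.3° V = 11.67 + j0.8773 V.
Step 5 — Current: I = V / Z = 0.03616 - j0.1375 A = 0.1422∠-75.3° A.
Step 6 — Complex power: S = V·I* = 0.3013 + j1.636 VA.
Step 7 — Real power: P = Re(S) = 0.3013 W.
Step 8 — Reactive power: Q = Im(S) = 1.636 VAR.
Step 9 — Apparent power: |S| = 1.664 VA.
Step 10 — Power factor: PF = P/|S| = 0.1811 (lagging).

(a) P = 0.3013 W  (b) Q = 1.636 VAR  (c) S = 1.664 VA  (d) PF = 0.1811 (lagging)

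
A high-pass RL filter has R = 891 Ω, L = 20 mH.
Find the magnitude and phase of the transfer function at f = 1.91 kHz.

Step 1 — Angular frequency: ω = 2π·1910 = 1.2e+04 rad/s.
Step 2 — Transfer function: H(jω) = jωL/(R + jωL).
Step 3 — Numerator jωL = j·240; denominator R + jωL = 891 + j240.
Step 4 — H = 0.06766 + j0.2512.
Step 5 — Magnitude: |H| = 0.2601 (-11.7 dB); phase: φ = 74.9°.

|H| = 0.2601 (-11.7 dB), φ = 74.9°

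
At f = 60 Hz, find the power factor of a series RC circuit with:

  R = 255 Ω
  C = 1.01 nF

Step 1 — Angular frequency: ω = 2π·f = 2π·60 = 377 rad/s.
Step 2 — Component impedances:
  R: Z = R = 255 Ω
  C: Z = 1/(jωC) = -j/(ω·C) = 0 - j2.626e+06 Ω
Step 3 — Series combination: Z_total = R + C = 255 - j2.626e+06 Ω = 2.626e+06∠-90.0° Ω.
Step 4 — Power factor: PF = cos(φ) = Re(Z)/|Z| = 255/2.6263e+06 = 9.709e-05.
Step 5 — Type: Im(Z) = -2.626e+06 ⇒ leading (phase φ = -90.0°).

PF = 9.709e-05 (leading, φ = -90.0°)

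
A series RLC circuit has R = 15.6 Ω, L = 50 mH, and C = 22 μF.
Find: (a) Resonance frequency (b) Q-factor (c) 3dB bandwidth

Step 1 — Resonance condition Im(Z)=0 gives ω₀ = 1/√(LC).
Step 2 — ω₀ = 1/√(0.05·2.2e-05) = 953.5 rad/s.
Step 3 — f₀ = ω₀/(2π) = 151.7 Hz.
Step 4 — Series Q: Q = ω₀L/R = 953.5·0.05/15.6 = 3.056.
Step 5 — 3dB bandwidth: Δω = ω₀/Q = 312 rad/s; BW = Δω/(2π) = 49.66 Hz.

(a) f₀ = 151.7 Hz  (b) Q = 3.056  (c) BW = 49.66 Hz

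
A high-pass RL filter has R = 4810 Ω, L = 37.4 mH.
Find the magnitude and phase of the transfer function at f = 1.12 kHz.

Step 1 — Angular frequency: ω = 2π·1120 = 7037 rad/s.
Step 2 — Transfer function: H(jω) = jωL/(R + jωL).
Step 3 — Numerator jωL = j·263.2; denominator R + jωL = 4810 + j263.2.
Step 4 — H = 0.002985 + j0.05455.
Step 5 — Magnitude: |H| = 0.05464 (-25.3 dB); phase: φ = 86.9°.

|H| = 0.05464 (-25.3 dB), φ = 86.9°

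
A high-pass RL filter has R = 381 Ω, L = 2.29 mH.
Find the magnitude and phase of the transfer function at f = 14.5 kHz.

Step 1 — Angular frequency: ω = 2π·1.45e+04 = 9.111e+04 rad/s.
Step 2 — Transfer function: H(jω) = jωL/(R + jωL).
Step 3 — Numerator jωL = j·208.6; denominator R + jωL = 381 + j208.6.
Step 4 — H = 0.2307 + j0.4213.
Step 5 — Magnitude: |H| = 0.4803 (-6.4 dB); phase: φ = 61.3°.

|H| = 0.4803 (-6.4 dB), φ = 61.3°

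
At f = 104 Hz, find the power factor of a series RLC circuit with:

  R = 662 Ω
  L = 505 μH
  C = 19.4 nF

Step 1 — Angular frequency: ω = 2π·f = 2π·104 = 653.5 rad/s.
Step 2 — Component impedances:
  R: Z = R = 662 Ω
  L: Z = jωL = j·653.5·0.000505 = 0 + j0.33 Ω
  C: Z = 1/(jωC) = -j/(ω·C) = 0 - j7.888e+04 Ω
Step 3 — Series combination: Z_total = R + L + C = 662 - j7.888e+04 Ω = 7.889e+04∠-89.5° Ω.
Step 4 — Power factor: PF = cos(φ) = Re(Z)/|Z| = 662/78886 = 0.008392.
Step 5 — Type: Im(Z) = -7.888e+04 ⇒ leading (phase φ = -89.5°).

PF = 0.008392 (leading, φ = -89.5°)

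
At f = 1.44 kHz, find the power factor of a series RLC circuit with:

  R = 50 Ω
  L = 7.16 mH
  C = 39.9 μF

Step 1 — Angular frequency: ω = 2π·f = 2π·1440 = 9048 rad/s.
Step 2 — Component impedances:
  R: Z = R = 50 Ω
  L: Z = jωL = j·9048·0.00716 = 0 + j64.78 Ω
  C: Z = 1/(jωC) = -j/(ω·C) = 0 - j2.77 Ω
Step 3 — Series combination: Z_total = R + L + C = 50 + j62.01 Ω = 79.66∠51.1° Ω.
Step 4 — Power factor: PF = cos(φ) = Re(Z)/|Z| = 50/79.66 = 0.6277.
Step 5 — Type: Im(Z) = 62.01 ⇒ lagging (phase φ = 51.1°).

PF = 0.6277 (lagging, φ = 51.1°)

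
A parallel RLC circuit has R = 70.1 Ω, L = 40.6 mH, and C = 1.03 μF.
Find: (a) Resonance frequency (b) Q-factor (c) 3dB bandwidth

Step 1 — Resonance: ω₀ = 1/√(LC) = 1/√(0.0406·1.03e-06) = 4890 rad/s.
Step 2 — f₀ = ω₀/(2π) = 778.3 Hz.
Step 3 — Parallel Q: Q = R/(ω₀L) = 70.1/(4890·0.0406) = 0.3531.
Step 4 — Bandwidth: Δω = ω₀/Q = 1.385e+04 rad/s; BW = Δω/(2π) = 2204 Hz.

(a) f₀ = 778.3 Hz  (b) Q = 0.3531  (c) BW = 2204 Hz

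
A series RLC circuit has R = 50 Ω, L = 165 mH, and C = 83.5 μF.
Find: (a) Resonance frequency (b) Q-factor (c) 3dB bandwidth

Step 1 — Resonance condition Im(Z)=0 gives ω₀ = 1/√(LC).
Step 2 — ω₀ = 1/√(0.165·8.35e-05) = 269.4 rad/s.
Step 3 — f₀ = ω₀/(2π) = 42.88 Hz.
Step 4 — Series Q: Q = ω₀L/R = 269.4·0.165/50 = 0.8891.
Step 5 — 3dB bandwidth: Δω = ω₀/Q = 303 rad/s; BW = Δω/(2π) = 48.23 Hz.

(a) f₀ = 42.88 Hz  (b) Q = 0.8891  (c) BW = 48.23 Hz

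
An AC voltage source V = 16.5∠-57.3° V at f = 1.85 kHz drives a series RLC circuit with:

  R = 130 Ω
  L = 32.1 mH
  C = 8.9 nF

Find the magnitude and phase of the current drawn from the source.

Step 1 — Angular frequency: ω = 2π·f = 2π·1850 = 1.162e+04 rad/s.
Step 2 — Component impedances:
  R: Z = R = 130 Ω
  L: Z = jωL = j·1.162e+04·0.0321 = 0 + j373.1 Ω
  C: Z = 1/(jωC) = -j/(ω·C) = 0 - j9666 Ω
Step 3 — Series combination: Z_total = R + L + C = 130 - j9293 Ω = 9294∠-89.2° Ω.
Step 4 — Source phasor: V = 16.5∠-57.3° V = 8.914 - j13.88 V.
Step 5 — Ohm's law: I = V / Z_total = (8.914 - j13.88) / (130 - j9293) = 0.001507 + j0.0009381 A.
Step 6 — Convert to polar: |I| = 0.001775 A, ∠I = 31.9°.

I = 0.001775∠31.9° A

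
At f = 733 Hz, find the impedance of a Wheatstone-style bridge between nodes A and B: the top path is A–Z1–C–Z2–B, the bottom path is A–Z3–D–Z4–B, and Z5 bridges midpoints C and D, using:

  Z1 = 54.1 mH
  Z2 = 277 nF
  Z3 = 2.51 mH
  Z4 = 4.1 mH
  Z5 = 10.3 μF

Step 1 — Angular frequency: ω = 2π·f = 2π·733 = 4606 rad/s.
Step 2 — Component impedances:
  Z1: Z = jωL = j·4606·0.0541 = 0 + j249.2 Ω
  Z2: Z = 1/(jωC) = -j/(ω·C) = 0 - j783.9 Ω
  Z3: Z = jωL = j·4606·0.00251 = 0 + j11.56 Ω
  Z4: Z = jωL = j·4606·0.0041 = 0 + j18.88 Ω
  Z5: Z = 1/(jωC) = -j/(ω·C) = 0 - j21.08 Ω
Step 3 — Bridge requires nodal analysis (the Z5 bridge couples midpoints C and D, so the two paths cannot be reduced to a simple series/parallel combination). Setting node B to ground and injecting 1 A at node A, the 3-node admittance system at A, C, D solves to V_A = Z_AB = 0 + j30.29 Ω = 30.29∠90.0° Ω.

Z = 0 + j30.29 Ω = 30.29∠90.0° Ω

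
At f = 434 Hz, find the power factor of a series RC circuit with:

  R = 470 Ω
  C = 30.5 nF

Step 1 — Angular frequency: ω = 2π·f = 2π·434 = 2727 rad/s.
Step 2 — Component impedances:
  R: Z = R = 470 Ω
  C: Z = 1/(jωC) = -j/(ω·C) = 0 - j1.202e+04 Ω
Step 3 — Series combination: Z_total = R + C = 470 - j1.202e+04 Ω = 1.203e+04∠-87.8° Ω.
Step 4 — Power factor: PF = cos(φ) = Re(Z)/|Z| = 470/12033 = 0.03906.
Step 5 — Type: Im(Z) = -1.202e+04 ⇒ leading (phase φ = -87.8°).

PF = 0.03906 (leading, φ = -87.8°)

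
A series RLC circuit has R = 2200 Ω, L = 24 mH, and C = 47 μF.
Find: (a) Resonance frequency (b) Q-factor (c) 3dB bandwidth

Step 1 — Resonance condition Im(Z)=0 gives ω₀ = 1/√(LC).
Step 2 — ω₀ = 1/√(0.024·4.7e-05) = 941.6 rad/s.
Step 3 — f₀ = ω₀/(2π) = 149.9 Hz.
Step 4 — Series Q: Q = ω₀L/R = 941.6·0.024/2200 = 0.01027.
Step 5 — 3dB bandwidth: Δω = ω₀/Q = 9.167e+04 rad/s; BW = Δω/(2π) = 1.459e+04 Hz.

(a) f₀ = 149.9 Hz  (b) Q = 0.01027  (c) BW = 1.459e+04 Hz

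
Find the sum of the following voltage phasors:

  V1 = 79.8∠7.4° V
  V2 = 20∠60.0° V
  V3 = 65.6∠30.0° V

Step 1 — Convert each phasor to rectangular form:
  V1 = 79.8·(cos(7.4°) + j·sin(7.4°)) = 79.14 + j10.28 V
  V2 = 20·(cos(60.0°) + j·sin(60.0°)) = 10 + j17.32 V
  V3 = 65.6·(cos(30.0°) + j·sin(30.0°)) = 56.81 + j32.8 V
Step 2 — Sum components: V_total = 145.9 + j60.4 V.
Step 3 — Convert to polar: |V_total| = 158 V, ∠V_total = 22.5°.

V_total = 158∠22.5° V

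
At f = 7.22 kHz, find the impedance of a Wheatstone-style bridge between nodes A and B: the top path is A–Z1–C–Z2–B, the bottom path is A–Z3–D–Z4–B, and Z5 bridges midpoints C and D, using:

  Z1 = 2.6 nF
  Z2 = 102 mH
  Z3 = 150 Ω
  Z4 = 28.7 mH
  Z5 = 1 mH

Step 1 — Angular frequency: ω = 2π·f = 2π·7220 = 4.536e+04 rad/s.
Step 2 — Component impedances:
  Z1: Z = 1/(jωC) = -j/(ω·C) = 0 - j8478 Ω
  Z2: Z = jωL = j·4.536e+04·0.102 = 0 + j4627 Ω
  Z3: Z = R = 150 Ω
  Z4: Z = jωL = j·4.536e+04·0.0287 = 0 + j1302 Ω
  Z5: Z = jωL = j·4.536e+04·0.001 = 0 + j45.36 Ω
Step 3 — Bridge requires nodal analysis (the Z5 bridge couples midpoints C and D, so the two paths cannot be reduced to a simple series/parallel combination). Setting node B to ground and injecting 1 A at node A, the 3-node admittance system at A, C, D solves to V_A = Z_AB = 150.3 + j1016 Ω = 1027∠81.6° Ω.

Z = 150.3 + j1016 Ω = 1027∠81.6° Ω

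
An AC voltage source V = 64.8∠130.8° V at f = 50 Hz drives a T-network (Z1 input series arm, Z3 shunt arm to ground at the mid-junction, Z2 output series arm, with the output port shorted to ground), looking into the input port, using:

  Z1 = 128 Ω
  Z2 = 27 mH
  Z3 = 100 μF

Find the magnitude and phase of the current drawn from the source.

Step 1 — Angular frequency: ω = 2π·f = 2π·50 = 314.2 rad/s.
Step 2 — Component impedances:
  Z1: Z = R = 128 Ω
  Z2: Z = jωL = j·314.2·0.027 = 0 + j8.482 Ω
  Z3: Z = 1/(jωC) = -j/(ω·C) = 0 - j31.83 Ω
Step 3 — With the output port shorted to ground, the output series arm Z2 runs from the junction to ground; the shunt arm Z3 also runs from the junction to ground. They appear in parallel: Z3 || Z2 = 0 + j11.56 Ω.
Step 4 — Series with input arm Z1: Z_in = Z1 + (Z3 || Z2) = 128 + j11.56 Ω = 128.5∠5.2° Ω.
Step 5 — Source phasor: V = 64.8∠130.8° V = -42.34 + j49.05 V.
Step 6 — Ohm's law: I = V / Z_total = (-42.34 + j49.05) / (128 + j11.56) = -0.2938 + j0.4098 A.
Step 7 — Convert to polar: |I| = 0.5042 A, ∠I = 125.6°.

I = 0.5042∠125.6° A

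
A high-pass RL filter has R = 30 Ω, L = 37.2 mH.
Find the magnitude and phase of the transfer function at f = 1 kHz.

Step 1 — Angular frequency: ω = 2π·1000 = 6283 rad/s.
Step 2 — Transfer function: H(jω) = jωL/(R + jωL).
Step 3 — Numerator jωL = j·233.7; denominator R + jωL = 30 + j233.7.
Step 4 — H = 0.9838 + j0.1263.
Step 5 — Magnitude: |H| = 0.9919 (-0.1 dB); phase: φ = 7.3°.

|H| = 0.9919 (-0.1 dB), φ = 7.3°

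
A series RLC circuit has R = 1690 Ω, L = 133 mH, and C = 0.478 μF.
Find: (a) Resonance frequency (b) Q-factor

Step 1 — Resonance condition Im(Z)=0 gives ω₀ = 1/√(LC).
Step 2 — ω₀ = 1/√(0.133·4.78e-07) = 3966 rad/s.
Step 3 — f₀ = ω₀/(2π) = 631.2 Hz.
Step 4 — Series Q: Q = ω₀L/R = 3966·0.133/1690 = 0.3121.

(a) f₀ = 631.2 Hz  (b) Q = 0.3121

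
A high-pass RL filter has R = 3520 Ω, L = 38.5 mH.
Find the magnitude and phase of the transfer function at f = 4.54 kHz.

Step 1 — Angular frequency: ω = 2π·4540 = 2.853e+04 rad/s.
Step 2 — Transfer function: H(jω) = jωL/(R + jωL).
Step 3 — Numerator jωL = j·1098; denominator R + jωL = 3520 + j1098.
Step 4 — H = 0.08871 + j0.2843.
Step 5 — Magnitude: |H| = 0.2978 (-10.5 dB); phase: φ = 72.7°.

|H| = 0.2978 (-10.5 dB), φ = 72.7°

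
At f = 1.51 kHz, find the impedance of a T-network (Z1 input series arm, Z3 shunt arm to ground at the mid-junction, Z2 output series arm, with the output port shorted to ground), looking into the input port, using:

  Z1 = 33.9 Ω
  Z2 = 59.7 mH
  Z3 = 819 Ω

Step 1 — Angular frequency: ω = 2π·f = 2π·1510 = 9488 rad/s.
Step 2 — Component impedances:
  Z1: Z = R = 33.9 Ω
  Z2: Z = jωL = j·9488·0.0597 = 0 + j566.4 Ω
  Z3: Z = R = 819 Ω
Step 3 — With the output port shorted to ground, the output series arm Z2 runs from the junction to ground; the shunt arm Z3 also runs from the junction to ground. They appear in parallel: Z3 || Z2 = 265 + j383.2 Ω.
Step 4 — Series with input arm Z1: Z_in = Z1 + (Z3 || Z2) = 298.9 + j383.2 Ω = 485.9∠52.0° Ω.

Z = 298.9 + j383.2 Ω = 485.9∠52.0° Ω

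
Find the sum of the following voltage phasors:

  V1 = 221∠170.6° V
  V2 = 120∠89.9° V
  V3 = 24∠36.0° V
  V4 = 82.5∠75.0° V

Step 1 — Convert each phasor to rectangular form:
  V1 = 221·(cos(170.6°) + j·sin(170.6°)) = -218 + j36.1 V
  V2 = 120·(cos(89.9°) + j·sin(89.9°)) = 0.2094 + j120 V
  V3 = 24·(cos(36.0°) + j·sin(36.0°)) = 19.42 + j14.11 V
  V4 = 82.5·(cos(75.0°) + j·sin(75.0°)) = 21.35 + j79.69 V
Step 2 — Sum components: V_total = -177.1 + j249.9 V.
Step 3 — Convert to polar: |V_total| = 306.3 V, ∠V_total = 125.3°.

V_total = 306.3∠125.3° V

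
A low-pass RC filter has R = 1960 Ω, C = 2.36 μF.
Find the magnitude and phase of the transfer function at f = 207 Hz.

Step 1 — Angular frequency: ω = 2π·207 = 1301 rad/s.
Step 2 — Transfer function: H(jω) = 1/(1 + jωRC).
Step 3 — Denominator: 1 + jωRC = 1 + j·1301·1960·2.36e-06 = 1 + j6.016.
Step 4 — H = 0.02689 - j0.1618.
Step 5 — Magnitude: |H| = 0.164 (-15.7 dB); phase: φ = -80.6°.

|H| = 0.164 (-15.7 dB), φ = -80.6°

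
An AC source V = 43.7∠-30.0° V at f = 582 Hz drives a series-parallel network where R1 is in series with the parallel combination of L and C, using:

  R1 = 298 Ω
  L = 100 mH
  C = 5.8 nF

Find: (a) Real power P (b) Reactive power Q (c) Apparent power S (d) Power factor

Step 1 — Angular frequency: ω = 2π·f = 2π·582 = 3657 rad/s.
Step 2 — Component impedances:
  R1: Z = R = 298 Ω
  L: Z = jωL = j·3657·0.1 = 0 + j365.7 Ω
  C: Z = 1/(jωC) = -j/(ω·C) = 0 - j4.715e+04 Ω
Step 3 — Parallel branch: L || C = 1/(1/L + 1/C) = 0 + j368.5 Ω.
Step 4 — Series with R1: Z_total = R1 + (L || C) = 298 + j368.5 Ω = 473.9∠51.0° Ω.
Step 5 — Source phasor: V = 43.7∠-30.0° V = 37.85 - j21.85 V.
Step 6 — Current: I = V / Z = 0.01436 - j0.09108 A = 0.0922∠-81.0° A.
Step 7 — Complex power: S = V·I* = 2.533 + j3.133 VA.
Step 8 — Real power: P = Re(S) = 2.533 W.
Step 9 — Reactive power: Q = Im(S) = 3.133 VAR.
Step 10 — Apparent power: |S| = 4.029 VA.
Step 11 — Power factor: PF = P/|S| = 0.6288 (lagging).

(a) P = 2.533 W  (b) Q = 3.133 VAR  (c) S = 4.029 VA  (d) PF = 0.6288 (lagging)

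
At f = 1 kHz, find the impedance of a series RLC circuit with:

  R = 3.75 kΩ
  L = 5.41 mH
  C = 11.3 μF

Step 1 — Angular frequency: ω = 2π·f = 2π·1000 = 6283 rad/s.
Step 2 — Component impedances:
  R: Z = R = 3750 Ω
  L: Z = jωL = j·6283·0.00541 = 0 + j33.99 Ω
  C: Z = 1/(jωC) = -j/(ω·C) = 0 - j14.08 Ω
Step 3 — Series combination: Z_total = R + L + C = 3750 + j19.91 Ω = 3750∠0.3° Ω.

Z = 3750 + j19.91 Ω = 3750∠0.3° Ω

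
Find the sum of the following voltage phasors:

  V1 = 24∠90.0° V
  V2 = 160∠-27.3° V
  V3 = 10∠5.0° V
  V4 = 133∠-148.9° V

Step 1 — Convert each phasor to rectangular form:
  V1 = 24·(cos(90.0°) + j·sin(90.0°)) = 0 + j24 V
  V2 = 160·(cos(-27.3°) + j·sin(-27.3°)) = 142.2 - j73.38 V
  V3 = 10·(cos(5.0°) + j·sin(5.0°)) = 9.962 + j0.8716 V
  V4 = 133·(cos(-148.9°) + j·sin(-148.9°)) = -113.9 - j68.7 V
Step 2 — Sum components: V_total = 38.26 - j117.2 V.
Step 3 — Convert to polar: |V_total| = 123.3 V, ∠V_total = -71.9°.

V_total = 123.3∠-71.9° V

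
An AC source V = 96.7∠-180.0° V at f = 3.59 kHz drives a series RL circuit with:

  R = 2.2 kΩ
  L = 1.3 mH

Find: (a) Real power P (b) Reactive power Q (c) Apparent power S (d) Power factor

Step 1 — Angular frequency: ω = 2π·f = 2π·3590 = 2.256e+04 rad/s.
Step 2 — Component impedances:
  R: Z = R = 2200 Ω
  L: Z = jωL = j·2.256e+04·0.0013 = 0 + j29.32 Ω
Step 3 — Series combination: Z_total = R + L = 2200 + j29.32 Ω = 2200∠0.8° Ω.
Step 4 — Source phasor: V = 96.7∠-180.0° V = -96.7 V.
Step 5 — Current: I = V / Z = -0.04395 + j0.0005858 A = 0.04395∠179.2° A.
Step 6 — Complex power: S = V·I* = 4.25 + j0.05664 VA.
Step 7 — Real power: P = Re(S) = 4.25 W.
Step 8 — Reactive power: Q = Im(S) = 0.05664 VAR.
Step 9 — Apparent power: |S| = 4.25 VA.
Step 10 — Power factor: PF = P/|S| = 0.9999 (lagging).

(a) P = 4.25 W  (b) Q = 0.05664 VAR  (c) S = 4.25 VA  (d) PF = 0.9999 (lagging)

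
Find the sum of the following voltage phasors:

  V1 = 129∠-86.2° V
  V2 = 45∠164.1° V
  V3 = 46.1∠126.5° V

Step 1 — Convert each phasor to rectangular form:
  V1 = 129·(cos(-86.2°) + j·sin(-86.2°)) = 8.549 - j128.7 V
  V2 = 45·(cos(164.1°) + j·sin(164.1°)) = -43.28 + j12.33 V
  V3 = 46.1·(cos(126.5°) + j·sin(126.5°)) = -27.42 + j37.06 V
Step 2 — Sum components: V_total = -62.15 - j79.33 V.
Step 3 — Convert to polar: |V_total| = 100.8 V, ∠V_total = -128.1°.

V_total = 100.8∠-128.1° V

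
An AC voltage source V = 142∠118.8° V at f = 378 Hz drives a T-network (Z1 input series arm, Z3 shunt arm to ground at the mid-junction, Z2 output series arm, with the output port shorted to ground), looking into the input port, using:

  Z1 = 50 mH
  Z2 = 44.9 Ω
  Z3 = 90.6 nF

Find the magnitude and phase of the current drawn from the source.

Step 1 — Angular frequency: ω = 2π·f = 2π·378 = 2375 rad/s.
Step 2 — Component impedances:
  Z1: Z = jωL = j·2375·0.05 = 0 + j118.8 Ω
  Z2: Z = R = 44.9 Ω
  Z3: Z = 1/(jωC) = -j/(ω·C) = 0 - j4647 Ω
Step 3 — With the output port shorted to ground, the output series arm Z2 runs from the junction to ground; the shunt arm Z3 also runs from the junction to ground. They appear in parallel: Z3 || Z2 = 44.9 - j0.4338 Ω.
Step 4 — Series with input arm Z1: Z_in = Z1 + (Z3 || Z2) = 44.9 + j118.3 Ω = 126.5∠69.2° Ω.
Step 5 — Source phasor: V = 142∠118.8° V = -68.41 + j124.4 V.
Step 6 — Ohm's law: I = V / Z_total = (-68.41 + j124.4) / (44.9 + j118.3) = 0.7276 + j0.8542 A.
Step 7 — Convert to polar: |I| = 1.122 A, ∠I = 49.6°.

I = 1.122∠49.6° A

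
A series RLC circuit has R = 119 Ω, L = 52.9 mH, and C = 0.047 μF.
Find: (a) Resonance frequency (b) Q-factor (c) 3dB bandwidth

Step 1 — Resonance: ω₀ = 1/√(LC) = 1/√(0.0529·4.7e-08) = 2.006e+04 rad/s.
Step 2 — f₀ = ω₀/(2π) = 3192 Hz.
Step 3 — Series Q: Q = ω₀L/R = 2.006e+04·0.0529/119 = 8.915.
Step 4 — Bandwidth: Δω = ω₀/Q = 2250 rad/s; BW = Δω/(2π) = 358 Hz.

(a) f₀ = 3192 Hz  (b) Q = 8.915  (c) BW = 358 Hz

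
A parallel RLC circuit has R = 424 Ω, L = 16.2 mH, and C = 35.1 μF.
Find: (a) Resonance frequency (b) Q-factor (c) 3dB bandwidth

Step 1 — Resonance: ω₀ = 1/√(LC) = 1/√(0.0162·3.51e-05) = 1326 rad/s.
Step 2 — f₀ = ω₀/(2π) = 211.1 Hz.
Step 3 — Parallel Q: Q = R/(ω₀L) = 424/(1326·0.0162) = 19.74.
Step 4 — Bandwidth: Δω = ω₀/Q = 67.19 rad/s; BW = Δω/(2π) = 10.69 Hz.

(a) f₀ = 211.1 Hz  (b) Q = 19.74  (c) BW = 10.69 Hz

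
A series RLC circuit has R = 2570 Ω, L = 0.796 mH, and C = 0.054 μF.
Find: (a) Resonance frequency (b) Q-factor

Step 1 — Resonance condition Im(Z)=0 gives ω₀ = 1/√(LC).
Step 2 — ω₀ = 1/√(0.000796·5.4e-08) = 1.525e+05 rad/s.
Step 3 — f₀ = ω₀/(2π) = 2.428e+04 Hz.
Step 4 — Series Q: Q = ω₀L/R = 1.525e+05·0.000796/2570 = 0.04724.

(a) f₀ = 2.428e+04 Hz  (b) Q = 0.04724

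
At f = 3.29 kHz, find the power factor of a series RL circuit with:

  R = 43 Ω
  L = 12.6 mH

Step 1 — Angular frequency: ω = 2π·f = 2π·3290 = 2.067e+04 rad/s.
Step 2 — Component impedances:
  R: Z = R = 43 Ω
  L: Z = jωL = j·2.067e+04·0.0126 = 0 + j260.5 Ω
Step 3 — Series combination: Z_total = R + L = 43 + j260.5 Ω = 264∠80.6° Ω.
Step 4 — Power factor: PF = cos(φ) = Re(Z)/|Z| = 43/264 = 0.1629.
Step 5 — Type: Im(Z) = 260.5 ⇒ lagging (phase φ = 80.6°).

PF = 0.1629 (lagging, φ = 80.6°)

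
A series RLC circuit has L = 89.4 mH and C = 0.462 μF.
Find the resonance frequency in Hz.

Step 1 — Resonance condition Im(Z)=0 gives ω₀ = 1/√(LC).
Step 2 — ω₀ = 1/√(0.0894·4.62e-07) = 4921 rad/s.
Step 3 — f₀ = ω₀/(2π) = 783.1 Hz.

f₀ = 783.1 Hz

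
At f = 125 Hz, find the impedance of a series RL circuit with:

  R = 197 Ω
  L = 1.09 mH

Step 1 — Angular frequency: ω = 2π·f = 2π·125 = 785.4 rad/s.
Step 2 — Component impedances:
  R: Z = R = 197 Ω
  L: Z = jωL = j·785.4·0.00109 = 0 + j0.8561 Ω
Step 3 — Series combination: Z_total = R + L = 197 + j0.8561 Ω = 197∠0.2° Ω.

Z = 197 + j0.8561 Ω = 197∠0.2° Ω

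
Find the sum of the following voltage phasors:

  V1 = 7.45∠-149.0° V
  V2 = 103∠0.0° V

Step 1 — Convert each phasor to rectangular form:
  V1 = 7.45·(cos(-149.0°) + j·sin(-149.0°)) = -6.386 - j3.837 V
  V2 = 103·(cos(0.0°) + j·sin(0.0°)) = 103 V
Step 2 — Sum components: V_total = 96.61 - j3.837 V.
Step 3 — Convert to polar: |V_total| = 96.69 V, ∠V_total = -2.3°.

V_total = 96.69∠-2.3° V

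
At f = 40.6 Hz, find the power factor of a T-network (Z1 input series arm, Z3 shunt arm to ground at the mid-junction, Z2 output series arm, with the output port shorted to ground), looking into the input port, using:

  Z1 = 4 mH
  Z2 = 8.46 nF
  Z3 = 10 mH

Step 1 — Angular frequency: ω = 2π·f = 2π·40.6 = 255.1 rad/s.
Step 2 — Component impedances:
  Z1: Z = jωL = j·255.1·0.004 = 0 + j1.02 Ω
  Z2: Z = 1/(jωC) = -j/(ω·C) = 0 - j4.634e+05 Ω
  Z3: Z = jωL = j·255.1·0.01 = 0 + j2.551 Ω
Step 3 — With the output port shorted to ground, the output series arm Z2 runs from the junction to ground; the shunt arm Z3 also runs from the junction to ground. They appear in parallel: Z3 || Z2 = 0 + j2.551 Ω.
Step 4 — Series with input arm Z1: Z_in = Z1 + (Z3 || Z2) = 0 + j3.571 Ω = 3.571∠90.0° Ω.
Step 5 — Power factor: PF = cos(φ) = Re(Z)/|Z| = 0/3.571 = 0.
Step 6 — Type: Im(Z) = 3.571 ⇒ lagging (phase φ = 90.0°).

PF = 0 (lagging, φ = 90.0°)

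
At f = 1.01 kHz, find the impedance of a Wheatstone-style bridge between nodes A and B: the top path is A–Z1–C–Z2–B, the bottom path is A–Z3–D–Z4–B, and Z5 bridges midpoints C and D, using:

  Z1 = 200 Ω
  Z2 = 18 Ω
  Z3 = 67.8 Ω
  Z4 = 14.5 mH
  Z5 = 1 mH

Step 1 — Angular frequency: ω = 2π·f = 2π·1010 = 6346 rad/s.
Step 2 — Component impedances:
  Z1: Z = R = 200 Ω
  Z2: Z = R = 18 Ω
  Z3: Z = R = 67.8 Ω
  Z4: Z = jωL = j·6346·0.0145 = 0 + j92.02 Ω
  Z5: Z = jωL = j·6346·0.001 = 0 + j6.346 Ω
Step 3 — Bridge requires nodal analysis (the Z5 bridge couples midpoints C and D, so the two paths cannot be reduced to a simple series/parallel combination). Setting node B to ground and injecting 1 A at node A, the 3-node admittance system at A, C, D solves to V_A = Z_AB = 66.48 + j6.231 Ω = 66.77∠5.4° Ω.

Z = 66.48 + j6.231 Ω = 66.77∠5.4° Ω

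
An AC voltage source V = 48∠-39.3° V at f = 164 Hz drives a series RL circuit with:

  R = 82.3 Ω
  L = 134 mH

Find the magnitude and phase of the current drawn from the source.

Step 1 — Angular frequency: ω = 2π·f = 2π·164 = 1030 rad/s.
Step 2 — Component impedances:
  R: Z = R = 82.3 Ω
  L: Z = jωL = j·1030·0.134 = 0 + j138.1 Ω
Step 3 — Series combination: Z_total = R + L = 82.3 + j138.1 Ω = 160.7∠59.2° Ω.
Step 4 — Source phasor: V = 48∠-39.3° V = 37.14 - j30.4 V.
Step 5 — Ohm's law: I = V / Z_total = (37.14 - j30.4) / (82.3 + j138.1) = -0.04416 - j0.2953 A.
Step 6 — Convert to polar: |I| = 0.2986 A, ∠I = -98.5°.

I = 0.2986∠-98.5° A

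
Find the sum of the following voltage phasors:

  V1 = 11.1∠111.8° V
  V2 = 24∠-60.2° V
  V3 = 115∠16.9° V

Step 1 — Convert each phasor to rectangular form:
  V1 = 11.1·(cos(111.8°) + j·sin(111.8°)) = -4.122 + j10.31 V
  V2 = 24·(cos(-60.2°) + j·sin(-60.2°)) = 11.93 - j20.83 V
  V3 = 115·(cos(16.9°) + j·sin(16.9°)) = 110 + j33.43 V
Step 2 — Sum components: V_total = 117.8 + j22.91 V.
Step 3 — Convert to polar: |V_total| = 120 V, ∠V_total = 11.0°.

V_total = 120∠11.0° V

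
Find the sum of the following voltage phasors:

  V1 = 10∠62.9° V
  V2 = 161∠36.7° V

Step 1 — Convert each phasor to rectangular form:
  V1 = 10·(cos(62.9°) + j·sin(62.9°)) = 4.555 + j8.902 V
  V2 = 161·(cos(36.7°) + j·sin(36.7°)) = 129.1 + j96.22 V
Step 2 — Sum components: V_total = 133.6 + j105.1 V.
Step 3 — Convert to polar: |V_total| = 170 V, ∠V_total = 38.2°.

V_total = 170∠38.2° V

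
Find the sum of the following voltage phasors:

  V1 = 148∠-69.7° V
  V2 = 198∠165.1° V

Step 1 — Convert each phasor to rectangular form:
  V1 = 148·(cos(-69.7°) + j·sin(-69.7°)) = 51.35 - j138.8 V
  V2 = 198·(cos(165.1°) + j·sin(165.1°)) = -191.3 + j50.91 V
Step 2 — Sum components: V_total = -140 - j87.9 V.
Step 3 — Convert to polar: |V_total| = 165.3 V, ∠V_total = -147.9°.

V_total = 165.3∠-147.9° V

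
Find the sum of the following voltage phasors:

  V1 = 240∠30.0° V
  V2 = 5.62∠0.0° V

Step 1 — Convert each phasor to rectangular form:
  V1 = 240·(cos(30.0°) + j·sin(30.0°)) = 207.8 + j120 V
  V2 = 5.62·(cos(0.0°) + j·sin(0.0°)) = 5.62 V
Step 2 — Sum components: V_total = 213.5 + j120 V.
Step 3 — Convert to polar: |V_total| = 244.9 V, ∠V_total = 29.3°.

V_total = 244.9∠29.3° V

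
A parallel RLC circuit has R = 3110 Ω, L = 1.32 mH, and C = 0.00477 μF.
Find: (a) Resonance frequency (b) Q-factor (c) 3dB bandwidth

Step 1 — Resonance: ω₀ = 1/√(LC) = 1/√(0.00132·4.77e-09) = 3.985e+05 rad/s.
Step 2 — f₀ = ω₀/(2π) = 6.343e+04 Hz.
Step 3 — Parallel Q: Q = R/(ω₀L) = 3110/(3.985e+05·0.00132) = 5.912.
Step 4 — Bandwidth: Δω = ω₀/Q = 6.741e+04 rad/s; BW = Δω/(2π) = 1.073e+04 Hz.

(a) f₀ = 6.343e+04 Hz  (b) Q = 5.912  (c) BW = 1.073e+04 Hz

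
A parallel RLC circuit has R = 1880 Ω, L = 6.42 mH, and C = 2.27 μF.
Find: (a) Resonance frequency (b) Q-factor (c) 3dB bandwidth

Step 1 — Resonance: ω₀ = 1/√(LC) = 1/√(0.00642·2.27e-06) = 8284 rad/s.
Step 2 — f₀ = ω₀/(2π) = 1318 Hz.
Step 3 — Parallel Q: Q = R/(ω₀L) = 1880/(8284·0.00642) = 35.35.
Step 4 — Bandwidth: Δω = ω₀/Q = 234.3 rad/s; BW = Δω/(2π) = 37.29 Hz.

(a) f₀ = 1318 Hz  (b) Q = 35.35  (c) BW = 37.29 Hz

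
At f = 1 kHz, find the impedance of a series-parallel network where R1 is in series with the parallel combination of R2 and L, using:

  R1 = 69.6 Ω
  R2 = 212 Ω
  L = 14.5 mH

Step 1 — Angular frequency: ω = 2π·f = 2π·1000 = 6283 rad/s.
Step 2 — Component impedances:
  R1: Z = R = 69.6 Ω
  R2: Z = R = 212 Ω
  L: Z = jωL = j·6283·0.0145 = 0 + j91.11 Ω
Step 3 — Parallel branch: R2 || L = 1/(1/R2 + 1/L) = 33.05 + j76.9 Ω.
Step 4 — Series with R1: Z_total = R1 + (R2 || L) = 102.6 + j76.9 Ω = 128.3∠36.8° Ω.

Z = 102.6 + j76.9 Ω = 128.3∠36.8° Ω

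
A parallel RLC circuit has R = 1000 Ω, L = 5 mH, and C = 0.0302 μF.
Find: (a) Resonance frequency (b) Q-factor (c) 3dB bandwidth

Step 1 — Resonance: ω₀ = 1/√(LC) = 1/√(0.005·3.02e-08) = 8.138e+04 rad/s.
Step 2 — f₀ = ω₀/(2π) = 1.295e+04 Hz.
Step 3 — Parallel Q: Q = R/(ω₀L) = 1000/(8.138e+04·0.005) = 2.458.
Step 4 — Bandwidth: Δω = ω₀/Q = 3.311e+04 rad/s; BW = Δω/(2π) = 5270 Hz.

(a) f₀ = 1.295e+04 Hz  (b) Q = 2.458  (c) BW = 5270 Hz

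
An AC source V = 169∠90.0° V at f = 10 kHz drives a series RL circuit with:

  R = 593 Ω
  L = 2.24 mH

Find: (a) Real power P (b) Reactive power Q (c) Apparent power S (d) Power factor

Step 1 — Angular frequency: ω = 2π·f = 2π·1e+04 = 6.283e+04 rad/s.
Step 2 — Component impedances:
  R: Z = R = 593 Ω
  L: Z = jωL = j·6.283e+04·0.00224 = 0 + j140.7 Ω
Step 3 — Series combination: Z_total = R + L = 593 + j140.7 Ω = 609.5∠13.4° Ω.
Step 4 — Source phasor: V = 169∠90.0° V = 0 + j169 V.
Step 5 — Current: I = V / Z = 0.06403 + j0.2698 A = 0.2773∠76.6° A.
Step 6 — Complex power: S = V·I* = 45.6 + j10.82 VA.
Step 7 — Real power: P = Re(S) = 45.6 W.
Step 8 — Reactive power: Q = Im(S) = 10.82 VAR.
Step 9 — Apparent power: |S| = 46.86 VA.
Step 10 — Power factor: PF = P/|S| = 0.973 (lagging).

(a) P = 45.6 W  (b) Q = 10.82 VAR  (c) S = 46.86 VA  (d) PF = 0.973 (lagging)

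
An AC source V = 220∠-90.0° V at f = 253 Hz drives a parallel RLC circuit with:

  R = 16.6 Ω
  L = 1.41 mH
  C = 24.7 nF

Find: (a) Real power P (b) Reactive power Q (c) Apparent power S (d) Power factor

Step 1 — Angular frequency: ω = 2π·f = 2π·253 = 1590 rad/s.
Step 2 — Component impedances:
  R: Z = R = 16.6 Ω
  L: Z = jωL = j·1590·0.00141 = 0 + j2.241 Ω
  C: Z = 1/(jωC) = -j/(ω·C) = 0 - j2.547e+04 Ω
Step 3 — Parallel combination: 1/Z_total = 1/R + 1/L + 1/C; Z_total = 0.2973 + j2.201 Ω = 2.221∠82.3° Ω.
Step 4 — Source phasor: V = 220∠-90.0° V = 0 - j220 V.
Step 5 — Current: I = V / Z = -98.14 - j13.25 A = 99.04∠-172.3° A.
Step 6 — Complex power: S = V·I* = 2916 + j2.159e+04 VA.
Step 7 — Real power: P = Re(S) = 2916 W.
Step 8 — Reactive power: Q = Im(S) = 2.159e+04 VAR.
Step 9 — Apparent power: |S| = 2.179e+04 VA.
Step 10 — Power factor: PF = P/|S| = 0.1338 (lagging).

(a) P = 2916 W  (b) Q = 2.159e+04 VAR  (c) S = 2.179e+04 VA  (d) PF = 0.1338 (lagging)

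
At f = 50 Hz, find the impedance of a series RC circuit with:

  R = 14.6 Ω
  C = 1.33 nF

Step 1 — Angular frequency: ω = 2π·f = 2π·50 = 314.2 rad/s.
Step 2 — Component impedances:
  R: Z = R = 14.6 Ω
  C: Z = 1/(jωC) = -j/(ω·C) = 0 - j2.393e+06 Ω
Step 3 — Series combination: Z_total = R + C = 14.6 - j2.393e+06 Ω = 2.393e+06∠-90.0° Ω.

Z = 14.6 - j2.393e+06 Ω = 2.393e+06∠-90.0° Ω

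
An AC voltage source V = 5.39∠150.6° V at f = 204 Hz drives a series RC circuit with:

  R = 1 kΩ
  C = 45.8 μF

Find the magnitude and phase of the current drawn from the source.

Step 1 — Angular frequency: ω = 2π·f = 2π·204 = 1282 rad/s.
Step 2 — Component impedances:
  R: Z = R = 1000 Ω
  C: Z = 1/(jωC) = -j/(ω·C) = 0 - j17.03 Ω
Step 3 — Series combination: Z_total = R + C = 1000 - j17.03 Ω = 1000∠-1.0° Ω.
Step 4 — Source phasor: V = 5.39∠150.6° V = -4.696 + j2.646 V.
Step 5 — Ohm's law: I = V / Z_total = (-4.696 + j2.646) / (1000 - j17.03) = -0.00474 + j0.002565 A.
Step 6 — Convert to polar: |I| = 0.005389 A, ∠I = 151.6°.

I = 0.005389∠151.6° A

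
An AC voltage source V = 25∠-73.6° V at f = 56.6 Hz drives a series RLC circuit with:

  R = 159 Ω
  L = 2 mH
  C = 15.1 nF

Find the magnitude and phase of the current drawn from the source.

Step 1 — Angular frequency: ω = 2π·f = 2π·56.6 = 355.6 rad/s.
Step 2 — Component impedances:
  R: Z = R = 159 Ω
  L: Z = jωL = j·355.6·0.002 = 0 + j0.7113 Ω
  C: Z = 1/(jωC) = -j/(ω·C) = 0 - j1.862e+05 Ω
Step 3 — Series combination: Z_total = R + L + C = 159 - j1.862e+05 Ω = 1.862e+05∠-90.0° Ω.
Step 4 — Source phasor: V = 25∠-73.6° V = 7.059 - j23.98 V.
Step 5 — Ohm's law: I = V / Z_total = (7.059 - j23.98) / (159 - j1.862e+05) = 0.0001288 + j3.779e-05 A.
Step 6 — Convert to polar: |I| = 0.0001343 A, ∠I = 16.4°.

I = 0.0001343∠16.4° A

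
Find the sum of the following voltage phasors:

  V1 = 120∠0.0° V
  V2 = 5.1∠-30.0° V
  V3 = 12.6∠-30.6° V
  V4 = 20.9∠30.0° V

Step 1 — Convert each phasor to rectangular form:
  V1 = 120·(cos(0.0°) + j·sin(0.0°)) = 120 V
  V2 = 5.1·(cos(-30.0°) + j·sin(-30.0°)) = 4.417 - j2.55 V
  V3 = 12.6·(cos(-30.6°) + j·sin(-30.6°)) = 10.85 - j6.414 V
  V4 = 20.9·(cos(30.0°) + j·sin(30.0°)) = 18.1 + j10.45 V
Step 2 — Sum components: V_total = 153.4 + j1.486 V.
Step 3 — Convert to polar: |V_total| = 153.4 V, ∠V_total = 0.6°.

V_total = 153.4∠0.6° V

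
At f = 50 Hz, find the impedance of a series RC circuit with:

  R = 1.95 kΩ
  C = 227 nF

Step 1 — Angular frequency: ω = 2π·f = 2π·50 = 314.2 rad/s.
Step 2 — Component impedances:
  R: Z = R = 1950 Ω
  C: Z = 1/(jωC) = -j/(ω·C) = 0 - j1.402e+04 Ω
Step 3 — Series combination: Z_total = R + C = 1950 - j1.402e+04 Ω = 1.416e+04∠-82.1° Ω.

Z = 1950 - j1.402e+04 Ω = 1.416e+04∠-82.1° Ω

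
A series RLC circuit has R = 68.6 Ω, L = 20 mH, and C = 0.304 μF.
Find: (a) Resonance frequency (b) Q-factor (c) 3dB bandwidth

Step 1 — Resonance condition Im(Z)=0 gives ω₀ = 1/√(LC).
Step 2 — ω₀ = 1/√(0.02·3.04e-07) = 1.282e+04 rad/s.
Step 3 — f₀ = ω₀/(2π) = 2041 Hz.
Step 4 — Series Q: Q = ω₀L/R = 1.282e+04·0.02/68.6 = 3.739.
Step 5 — 3dB bandwidth: Δω = ω₀/Q = 3430 rad/s; BW = Δω/(2π) = 545.9 Hz.

(a) f₀ = 2041 Hz  (b) Q = 3.739  (c) BW = 545.9 Hz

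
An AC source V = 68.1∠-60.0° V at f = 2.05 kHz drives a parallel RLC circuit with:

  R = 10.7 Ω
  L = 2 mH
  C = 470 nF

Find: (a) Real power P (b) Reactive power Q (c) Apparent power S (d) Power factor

Step 1 — Angular frequency: ω = 2π·f = 2π·2050 = 1.288e+04 rad/s.
Step 2 — Component impedances:
  R: Z = R = 10.7 Ω
  L: Z = jωL = j·1.288e+04·0.002 = 0 + j25.76 Ω
  C: Z = 1/(jωC) = -j/(ω·C) = 0 - j165.2 Ω
Step 3 — Parallel combination: 1/Z_total = 1/R + 1/L + 1/C; Z_total = 9.529 + j3.341 Ω = 10.1∠19.3° Ω.
Step 4 — Source phasor: V = 68.1∠-60.0° V = 34.05 - j58.98 V.
Step 5 — Current: I = V / Z = 1.25 - j6.627 A = 6.744∠-79.3° A.
Step 6 — Complex power: S = V·I* = 433.4 + j151.9 VA.
Step 7 — Real power: P = Re(S) = 433.4 W.
Step 8 — Reactive power: Q = Im(S) = 151.9 VAR.
Step 9 — Apparent power: |S| = 459.3 VA.
Step 10 — Power factor: PF = P/|S| = 0.9437 (lagging).

(a) P = 433.4 W  (b) Q = 151.9 VAR  (c) S = 459.3 VA  (d) PF = 0.9437 (lagging)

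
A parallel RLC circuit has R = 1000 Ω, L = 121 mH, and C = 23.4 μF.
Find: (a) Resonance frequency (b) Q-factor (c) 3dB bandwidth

Step 1 — Resonance: ω₀ = 1/√(LC) = 1/√(0.121·2.34e-05) = 594.3 rad/s.
Step 2 — f₀ = ω₀/(2π) = 94.58 Hz.
Step 3 — Parallel Q: Q = R/(ω₀L) = 1000/(594.3·0.121) = 13.91.
Step 4 — Bandwidth: Δω = ω₀/Q = 42.74 rad/s; BW = Δω/(2π) = 6.801 Hz.

(a) f₀ = 94.58 Hz  (b) Q = 13.91  (c) BW = 6.801 Hz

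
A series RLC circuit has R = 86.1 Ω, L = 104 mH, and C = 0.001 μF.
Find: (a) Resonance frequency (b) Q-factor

Step 1 — Resonance condition Im(Z)=0 gives ω₀ = 1/√(LC).
Step 2 — ω₀ = 1/√(0.104·1e-09) = 9.806e+04 rad/s.
Step 3 — f₀ = ω₀/(2π) = 1.561e+04 Hz.
Step 4 — Series Q: Q = ω₀L/R = 9.806e+04·0.104/86.1 = 118.4.

(a) f₀ = 1.561e+04 Hz  (b) Q = 118.4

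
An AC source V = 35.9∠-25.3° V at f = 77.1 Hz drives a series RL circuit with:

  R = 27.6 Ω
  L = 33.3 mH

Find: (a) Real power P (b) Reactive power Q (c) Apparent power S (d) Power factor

Step 1 — Angular frequency: ω = 2π·f = 2π·77.1 = 484.4 rad/s.
Step 2 — Component impedances:
  R: Z = R = 27.6 Ω
  L: Z = jωL = j·484.4·0.0333 = 0 + j16.13 Ω
Step 3 — Series combination: Z_total = R + L = 27.6 + j16.13 Ω = 31.97∠30.3° Ω.
Step 4 — Source phasor: V = 35.9∠-25.3° V = 32.46 - j15.34 V.
Step 5 — Current: I = V / Z = 0.6344 - j0.9266 A = 1.123∠-55.6° A.
Step 6 — Complex power: S = V·I* = 34.81 + j20.34 VA.
Step 7 — Real power: P = Re(S) = 34.81 W.
Step 8 — Reactive power: Q = Im(S) = 20.34 VAR.
Step 9 — Apparent power: |S| = 40.31 VA.
Step 10 — Power factor: PF = P/|S| = 0.8633 (lagging).

(a) P = 34.81 W  (b) Q = 20.34 VAR  (c) S = 40.31 VA  (d) PF = 0.8633 (lagging)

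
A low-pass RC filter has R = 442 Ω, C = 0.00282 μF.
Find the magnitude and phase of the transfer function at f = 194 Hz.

Step 1 — Angular frequency: ω = 2π·194 = 1219 rad/s.
Step 2 — Transfer function: H(jω) = 1/(1 + jωRC).
Step 3 — Denominator: 1 + jωRC = 1 + j·1219·442·2.82e-09 = 1 + j0.001519.
Step 4 — H = 1 - j0.001519.
Step 5 — Magnitude: |H| = 1 (-0.0 dB); phase: φ = -0.1°.

|H| = 1 (-0.0 dB), φ = -0.1°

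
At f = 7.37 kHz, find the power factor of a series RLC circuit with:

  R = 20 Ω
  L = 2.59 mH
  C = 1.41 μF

Step 1 — Angular frequency: ω = 2π·f = 2π·7370 = 4.631e+04 rad/s.
Step 2 — Component impedances:
  R: Z = R = 20 Ω
  L: Z = jωL = j·4.631e+04·0.00259 = 0 + j119.9 Ω
  C: Z = 1/(jωC) = -j/(ω·C) = 0 - j15.32 Ω
Step 3 — Series combination: Z_total = R + L + C = 20 + j104.6 Ω = 106.5∠79.2° Ω.
Step 4 — Power factor: PF = cos(φ) = Re(Z)/|Z| = 20/106.5 = 0.1878.
Step 5 — Type: Im(Z) = 104.6 ⇒ lagging (phase φ = 79.2°).

PF = 0.1878 (lagging, φ = 79.2°)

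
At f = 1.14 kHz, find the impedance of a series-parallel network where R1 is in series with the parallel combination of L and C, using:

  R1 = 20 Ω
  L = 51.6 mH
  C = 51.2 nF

Step 1 — Angular frequency: ω = 2π·f = 2π·1140 = 7163 rad/s.
Step 2 — Component impedances:
  R1: Z = R = 20 Ω
  L: Z = jωL = j·7163·0.0516 = 0 + j369.6 Ω
  C: Z = 1/(jωC) = -j/(ω·C) = 0 - j2727 Ω
Step 3 — Parallel branch: L || C = 1/(1/L + 1/C) = 0 + j427.6 Ω.
Step 4 — Series with R1: Z_total = R1 + (L || C) = 20 + j427.6 Ω = 428∠87.3° Ω.

Z = 20 + j427.6 Ω = 428∠87.3° Ω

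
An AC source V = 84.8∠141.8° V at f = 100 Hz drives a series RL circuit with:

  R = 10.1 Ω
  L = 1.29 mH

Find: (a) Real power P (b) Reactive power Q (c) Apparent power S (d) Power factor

Step 1 — Angular frequency: ω = 2π·f = 2π·100 = 628.3 rad/s.
Step 2 — Component impedances:
  R: Z = R = 10.1 Ω
  L: Z = jωL = j·628.3·0.00129 = 0 + j0.8105 Ω
Step 3 — Series combination: Z_total = R + L = 10.1 + j0.8105 Ω = 10.13∠4.6° Ω.
Step 4 — Source phasor: V = 84.8∠141.8° V = -66.64 + j52.44 V.
Step 5 — Current: I = V / Z = -6.142 + j5.685 A = 8.369∠137.2° A.
Step 6 — Complex power: S = V·I* = 707.4 + j56.77 VA.
Step 7 — Real power: P = Re(S) = 707.4 W.
Step 8 — Reactive power: Q = Im(S) = 56.77 VAR.
Step 9 — Apparent power: |S| = 709.7 VA.
Step 10 — Power factor: PF = P/|S| = 0.9968 (lagging).

(a) P = 707.4 W  (b) Q = 56.77 VAR  (c) S = 709.7 VA  (d) PF = 0.9968 (lagging)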